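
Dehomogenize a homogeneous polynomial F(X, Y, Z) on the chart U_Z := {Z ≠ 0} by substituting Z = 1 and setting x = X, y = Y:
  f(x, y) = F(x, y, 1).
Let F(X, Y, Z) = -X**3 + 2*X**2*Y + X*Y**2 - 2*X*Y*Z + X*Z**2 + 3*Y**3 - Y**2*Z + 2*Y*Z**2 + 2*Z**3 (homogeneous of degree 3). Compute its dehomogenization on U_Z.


f(x, y) = -x**3 + 2*x**2*y + x*y**2 - 2*x*y + x + 3*y**3 - y**2 + 2*y + 2

On U_Z we set Z = 1. Each monomial c·X^i·Y^j·Z^k in F becomes c·x^i·y^j·1^k = c·x^i·y^j.
Substituting Z = 1: F(X, Y, 1) = -x**3 + 2*x**2*y + x*y**2 - 2*x*y + x + 3*y**3 - y**2 + 2*y + 2.
Note: deg(f) ≤ deg(F) = 3; strict inequality happens when F is divisible by Z (lost terms).


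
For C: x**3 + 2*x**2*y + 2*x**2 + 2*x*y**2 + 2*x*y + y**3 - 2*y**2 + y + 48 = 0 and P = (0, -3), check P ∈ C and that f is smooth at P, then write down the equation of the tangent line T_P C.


Tangent line at P: 12*x + 40*y + 120 = 0.

Step 1: f(0, -3) = 0, so P lies on C.
Step 2: partial derivatives
  f_x(x, y) = 3*x**2 + 4*x*y + 4*x + 2*y**2 + 2*y, f_y(x, y) = 2*x**2 + 4*x*y + 2*x + 3*y**2 - 4*y + 1.
  f_x(P) = 12, f_y(P) = 40 (gradient nonzero, so P is smooth).
Step 3: tangent line at P: 12·(x − 0) + 40·(y − -3) = 0.
Expanding: 12*x + 40*y + 120 = 0.


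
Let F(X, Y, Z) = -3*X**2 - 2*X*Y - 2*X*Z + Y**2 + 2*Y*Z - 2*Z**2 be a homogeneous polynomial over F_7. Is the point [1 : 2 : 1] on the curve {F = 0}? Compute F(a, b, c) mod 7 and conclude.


F(1,2,1) ≡ 4 (mod 7); P is NOT on the curve.

Evaluate F(1, 2, 1) term-by-term (mod 7).
  -3*X**2 ↦ -3·1·1·1 = -3
  -2*X*Y ↦ -2·1·2·1 = -4
  -2*X*Z ↦ -2·1·1·1 = -2
  Y**2 ↦ 1·1·4·1 = 4
  2*Y*Z ↦ 2·1·2·1 = 4
  -2*Z**2 ↦ -2·1·1·1 = -2
Sum: F(1, 2, 1) = (-3) + (-4) + (-2) + (4) + (4) + (-2) = -3.
Reducing mod 7: -3 ≡ 4 (mod 7).
Since F(a, b, c) ≡ 4 ≠ 0 (mod 7), P does NOT lie on the curve.


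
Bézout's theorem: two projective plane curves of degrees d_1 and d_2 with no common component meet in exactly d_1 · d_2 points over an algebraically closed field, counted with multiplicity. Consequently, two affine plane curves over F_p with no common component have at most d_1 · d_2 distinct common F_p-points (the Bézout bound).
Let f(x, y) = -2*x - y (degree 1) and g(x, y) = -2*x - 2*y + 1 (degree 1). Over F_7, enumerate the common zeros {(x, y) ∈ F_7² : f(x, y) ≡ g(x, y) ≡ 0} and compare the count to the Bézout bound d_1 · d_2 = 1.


Common zeros: {(3, 1)}; count = 1; Bézout bound = 1.

deg(f) = 1, deg(g) = 1, so Bézout bound = 1.
Scan x ∈ F_7. For each x, list the y ∈ F_7 with f(x, y) ≡ 0 and those with g(x, y) ≡ 0 (mod 7); the common zeros in that column are the intersection.
  x = 0: f ≡ 0 at y ∈ {0}; g ≡ 0 at y ∈ {4}; common: ∅.
  x = 1: f ≡ 0 at y ∈ {5}; g ≡ 0 at y ∈ {3}; common: ∅.
  x = 2: f ≡ 0 at y ∈ {3}; g ≡ 0 at y ∈ {2}; common: ∅.
  x = 3: f ≡ 0 at y ∈ {1}; g ≡ 0 at y ∈ {1}; common: {1}.
  x = 4: f ≡ 0 at y ∈ {6}; g ≡ 0 at y ∈ {0}; common: ∅.
  x = 5: f ≡ 0 at y ∈ {4}; g ≡ 0 at y ∈ {6}; common: ∅.
  x = 6: f ≡ 0 at y ∈ {2}; g ≡ 0 at y ∈ {5}; common: ∅.
Collecting: common zeros = {(3, 1)}, so the count is 1.
Comparison with the Bézout bound: 1 ≤ 1 = deg(f)·deg(g), as expected for curves with no common component (the bound is attained).


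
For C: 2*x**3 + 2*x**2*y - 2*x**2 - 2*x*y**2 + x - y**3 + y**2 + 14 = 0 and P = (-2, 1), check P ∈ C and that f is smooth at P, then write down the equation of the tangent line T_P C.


Tangent line at P: 23*x + 15*y + 31 = 0.

Step 1: f(-2, 1) = 0, so P lies on C.
Step 2: partial derivatives
  f_x(x, y) = 6*x**2 + 4*x*y - 4*x - 2*y**2 + 1, f_y(x, y) = 2*x**2 - 4*x*y - 3*y**2 + 2*y.
  f_x(P) = 23, f_y(P) = 15 (gradient nonzero, so P is smooth).
Step 3: tangent line at P: 23·(x − -2) + 15·(y − 1) = 0.
Expanding: 23*x + 15*y + 31 = 0.


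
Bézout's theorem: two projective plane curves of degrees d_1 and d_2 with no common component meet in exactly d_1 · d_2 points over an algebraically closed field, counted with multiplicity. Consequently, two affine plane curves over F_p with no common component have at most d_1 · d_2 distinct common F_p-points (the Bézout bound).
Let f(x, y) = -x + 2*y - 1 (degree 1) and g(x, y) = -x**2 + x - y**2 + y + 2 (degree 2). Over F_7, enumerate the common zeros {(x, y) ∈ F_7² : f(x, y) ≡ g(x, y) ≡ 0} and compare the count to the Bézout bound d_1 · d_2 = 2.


Common zeros: {(6, 0)}; count = 1; Bézout bound = 2.

deg(f) = 1, deg(g) = 2, so Bézout bound = 2.
Scan x ∈ F_7. For each x, list the y ∈ F_7 with f(x, y) ≡ 0 and those with g(x, y) ≡ 0 (mod 7); the common zeros in that column are the intersection.
  x = 0: f ≡ 0 at y ∈ {4}; g ≡ 0 at y ∈ {2, 6}; common: ∅.
  x = 1: f ≡ 0 at y ∈ {1}; g ≡ 0 at y ∈ {2, 6}; common: ∅.
  x = 2: f ≡ 0 at y ∈ {5}; g ≡ 0 at y ∈ {0, 1}; common: ∅.
  x = 3: f ≡ 0 at y ∈ {2}; g ≡ 0 at y ∈ ∅; common: ∅.
  x = 4: f ≡ 0 at y ∈ {6}; g ≡ 0 at y ∈ ∅; common: ∅.
  x = 5: f ≡ 0 at y ∈ {3}; g ≡ 0 at y ∈ ∅; common: ∅.
  x = 6: f ≡ 0 at y ∈ {0}; g ≡ 0 at y ∈ {0, 1}; common: {0}.
Collecting: common zeros = {(6, 0)}, so the count is 1.
Comparison with the Bézout bound: 1 ≤ 2 = deg(f)·deg(g), as expected for curves with no common component (the affine F_7-count falls short of the bound because intersections may lie at infinity, over extension fields, or carry multiplicity).


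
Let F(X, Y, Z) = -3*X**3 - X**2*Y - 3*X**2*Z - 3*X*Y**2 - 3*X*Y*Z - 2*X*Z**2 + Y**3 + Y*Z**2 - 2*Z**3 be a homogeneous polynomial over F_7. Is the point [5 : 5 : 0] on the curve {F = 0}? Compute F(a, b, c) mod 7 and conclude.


F(5,5,0) ≡ 6 (mod 7); P is NOT on the curve.

Evaluate F(5, 5, 0) term-by-term (mod 7).
  -3*X**3 ↦ -3·125·1·1 = -375
  -X**2*Y ↦ -1·25·5·1 = -125
  -3*X**2*Z ↦ -3·25·1·0 = 0
  -3*X*Y**2 ↦ -3·5·25·1 = -375
  -3*X*Y*Z ↦ -3·5·5·0 = 0
  -2*X*Z**2 ↦ -2·5·1·0 = 0
  Y**3 ↦ 1·1·125·1 = 125
  Y*Z**2 ↦ 1·1·5·0 = 0
  -2*Z**3 ↦ -2·1·1·0 = 0
Sum: F(5, 5, 0) = (-375) + (-125) + (0) + (-375) + (0) + (0) + (125) + (0) + (0) = -750.
Reducing mod 7: -750 ≡ 6 (mod 7).
Since F(a, b, c) ≡ 6 ≠ 0 (mod 7), P does NOT lie on the curve.


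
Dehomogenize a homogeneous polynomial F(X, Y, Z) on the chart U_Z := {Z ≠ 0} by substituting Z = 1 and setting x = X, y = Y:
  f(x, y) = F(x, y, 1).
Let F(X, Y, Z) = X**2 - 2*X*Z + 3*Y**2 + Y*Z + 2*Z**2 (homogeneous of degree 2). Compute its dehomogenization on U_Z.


f(x, y) = x**2 - 2*x + 3*y**2 + y + 2

On U_Z we set Z = 1. Each monomial c·X^i·Y^j·Z^k in F becomes c·x^i·y^j·1^k = c·x^i·y^j.
Substituting Z = 1: F(X, Y, 1) = x**2 - 2*x + 3*y**2 + y + 2.
Note: deg(f) ≤ deg(F) = 2; strict inequality happens when F is divisible by Z (lost terms).


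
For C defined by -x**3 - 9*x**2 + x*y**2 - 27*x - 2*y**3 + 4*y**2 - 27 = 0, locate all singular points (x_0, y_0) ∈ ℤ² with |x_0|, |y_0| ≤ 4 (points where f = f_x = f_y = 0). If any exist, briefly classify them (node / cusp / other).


Singular points: {(-3, 0)}; classification: cusp.

Compute partial derivatives:
  f_x = -3*x**2 - 18*x + y**2 - 27.
  f_y = 2*x*y - 6*y**2 + 8*y.
Scan x_0 ∈ {−4, ..., 4}. For each x_0, f_y(x_0, y) is a polynomial in y; find its integer roots y ∈ {−4, ..., 4}, then test f_x and f at those candidates.
  x = -4: f_y(-4, y) = -6*y**2; vanishes at y ∈ {0}. (-4, 0): f_x = -3 ≠ 0.
  x = -3: f_y(-3, y) = -6*y**2 + 2*y; vanishes at y ∈ {0}. (-3, 0): f_x = 0, f = 0 — SINGULAR.
  x = -2: f_y(-2, y) = -6*y**2 + 4*y; vanishes at y ∈ {0}. (-2, 0): f_x = -3 ≠ 0.
  x = -1: f_y(-1, y) = -6*y**2 + 6*y; vanishes at y ∈ {0, 1}. (-1, 0): f_x = -12 ≠ 0; (-1, 1): f_x = -11 ≠ 0.
  x = 0: f_y(0, y) = -6*y**2 + 8*y; vanishes at y ∈ {0}. (0, 0): f_x = -27 ≠ 0.
  x = 1: f_y(1, y) = -6*y**2 + 10*y; vanishes at y ∈ {0}. (1, 0): f_x = -48 ≠ 0.
  x = 2: f_y(2, y) = -6*y**2 + 12*y; vanishes at y ∈ {0, 2}. (2, 0): f_x = -75 ≠ 0; (2, 2): f_x = -71 ≠ 0.
  x = 3: f_y(3, y) = -6*y**2 + 14*y; vanishes at y ∈ {0}. (3, 0): f_x = -108 ≠ 0.
  x = 4: f_y(4, y) = -6*y**2 + 16*y; vanishes at y ∈ {0}. (4, 0): f_x = -147 ≠ 0.
Only singular point on the grid: (-3, 0).
Classify: substitute x = -3 + u, y = 0 + v and expand: f = -u**3 + u*v**2 - 2*v**3 + v**2.
No constant or linear terms (consistent with a singular point). Quadratic part: v**2. Cubic part: -u**3 + u*v**2 - 2*v**3.
The quadratic part v**2 is a perfect square, so there is a single (double) tangent line v = 0, i.e. y = 0. Restricting the cubic part to that line (v = 0) leaves -u**3 ≠ 0, so f is not divisible by v and the branch is v² ≈ u**3 to lowest order — this is a cusp.
Classification: cusp.


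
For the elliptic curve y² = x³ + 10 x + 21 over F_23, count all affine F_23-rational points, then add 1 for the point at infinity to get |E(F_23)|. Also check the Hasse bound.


Affine points = {(1, 3), (1, 20), (2, 7), (2, 16), (3, 3), (3, 20), (5, 9), (5, 14), (9, 9), (9, 14), (11, 6), (11, 17), (12, 11), (12, 12), (13, 5), (13, 18), (15, 2), (15, 21), (19, 3), (19, 20), (21, 4), (21, 19)}; affine count = 22; |E(F_23)| = 23.

Discriminant check: Δ ∝ 4a³ + 27b² = 4·10³ + 27·21² = 4·1000 + 27·441 ≡ 14 (mod 23). Nonzero ⇒ E is nonsingular.
For each x ∈ F_23, compute rhs = x³ + 10·x + 21 mod 23, then count y ∈ F_23 with y² ≡ rhs.
  x = 0: rhs = 21, matching y values: none (0 points).
  x = 1: rhs = 9, matching y values: 3, 20 (2 points).
  x = 2: rhs = 3, matching y values: 7, 16 (2 points).
  x = 3: rhs = 9, matching y values: 3, 20 (2 points).
  x = 4: rhs = 10, matching y values: none (0 points).
  x = 5: rhs = 12, matching y values: 9, 14 (2 points).
  x = 6: rhs = 21, matching y values: none (0 points).
  x = 7: rhs = 20, matching y values: none (0 points).
  x = 8: rhs = 15, matching y values: none (0 points).
  x = 9: rhs = 12, matching y values: 9, 14 (2 points).
  x = 10: rhs = 17, matching y values: none (0 points).
  x = 11: rhs = 13, matching y values: 6, 17 (2 points).
  x = 12: rhs = 6, matching y values: 11, 12 (2 points).
  x = 13: rhs = 2, matching y values: 5, 18 (2 points).
  x = 14: rhs = 7, matching y values: none (0 points).
  x = 15: rhs = 4, matching y values: 2, 21 (2 points).
  x = 16: rhs = 22, matching y values: none (0 points).
  x = 17: rhs = 21, matching y values: none (0 points).
  x = 18: rhs = 7, matching y values: none (0 points).
  x = 19: rhs = 9, matching y values: 3, 20 (2 points).
  x = 20: rhs = 10, matching y values: none (0 points).
  x = 21: rhs = 16, matching y values: 4, 19 (2 points).
  x = 22: rhs = 10, matching y values: none (0 points).
Total affine count: 22.
Full point count |E(F_23)| = 22 + 1 = 23.
Hasse bound: |23 − (23+1)| = |-1| = 1 ≤ 2√23 ≈ 9.5917 ✓.


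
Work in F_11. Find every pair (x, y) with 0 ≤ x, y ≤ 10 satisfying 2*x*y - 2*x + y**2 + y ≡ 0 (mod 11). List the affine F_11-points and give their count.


Affine F_11-points: {(0, 0), (0, 10), (4, 4), (4, 9), (8, 2), (8, 3), (9, 6), (9, 8), (10, 5), (10, 7)}; count = 10.

For each of the 121 pairs (x, y) ∈ F_11², evaluate f(x, y) mod 11. Record the zeros.
  x = 0: [0↦0, 1↦2, 2↦6, 3↦1, 4↦9, 5↦8, 6↦9, 7↦1, 8↦6, 9↦2, 10↦0]  zeros at y ∈ {0, 10}
  x = 1: [0↦9, 1↦2, 2↦8, 3↦5, 4↦4, 5↦5, 6↦8, 7↦2, 8↦9, 9↦7, 10↦7]  zeros at y ∈ ∅
  x = 2: [0↦7, 1↦2, 2↦10, 3↦9, 4↦10, 5↦2, 6↦7, 7↦3, 8↦1, 9↦1, 10↦3]  zeros at y ∈ ∅
  x = 3: [0↦5, 1↦2, 2↦1, 3↦2, 4↦5, 5↦10, 6↦6, 7↦4, 8↦4, 9↦6, 10↦10]  zeros at y ∈ ∅
  x = 4: [0↦3, 1↦2, 2↦3, 3↦6, 4↦0, 5↦7, 6↦5, 7↦5, 8↦7, 9↦0, 10↦6]  zeros at y ∈ {4, 9}
  x = 5: [0↦1, 1↦2, 2↦5, 3↦10, 4↦6, 5↦4, 6↦4, 7↦6, 8↦10, 9↦5, 10↦2]  zeros at y ∈ ∅
  x = 6: [0↦10, 1↦2, 2↦7, 3↦3, 4↦1, 5↦1, 6↦3, 7↦7, 8↦2, 9↦10, 10↦9]  zeros at y ∈ ∅
  x = 7: [0↦8, 1↦2, 2↦9, 3↦7, 4↦7, 5↦9, 6↦2, 7↦8, 8↦5, 9↦4, 10↦5]  zeros at y ∈ ∅
  x = 8: [0↦6, 1↦2, 2↦0, 3↦0, 4↦2, 5↦6, 6↦1, 7↦9, 8↦8, 9↦9, 10↦1]  zeros at y ∈ {2, 3}
  x = 9: [0↦4, 1↦2, 2↦2, 3↦4, 4↦8, 5↦3, 6↦0, 7↦10, 8↦0, 9↦3, 10↦8]  zeros at y ∈ {6, 8}
  x = 10: [0↦2, 1↦2, 2↦4, 3↦8, 4↦3, 5↦0, 6↦10, 7↦0, 8↦3, 9↦8, 10↦4]  zeros at y ∈ {5, 7}
Collecting zeros: affine points = {(0, 0), (0, 10), (4, 4), (4, 9), (8, 2), (8, 3), (9, 6), (9, 8), (10, 5), (10, 7)}.
Total count |C(F_11)_aff| = 10.


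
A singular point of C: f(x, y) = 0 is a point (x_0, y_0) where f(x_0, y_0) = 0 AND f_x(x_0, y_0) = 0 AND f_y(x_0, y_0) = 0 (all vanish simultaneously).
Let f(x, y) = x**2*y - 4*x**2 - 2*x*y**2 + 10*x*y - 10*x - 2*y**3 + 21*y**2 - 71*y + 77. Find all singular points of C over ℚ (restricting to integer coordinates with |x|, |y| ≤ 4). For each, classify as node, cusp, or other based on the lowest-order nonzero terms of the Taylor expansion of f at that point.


Singular points: {(1, 3)}; classification: node.

Compute partial derivatives:
  f_x = 2*x*y - 8*x - 2*y**2 + 10*y - 10.
  f_y = x**2 - 4*x*y + 10*x - 6*y**2 + 42*y - 71.
Scan x_0 ∈ {−4, ..., 4}. For each x_0, f_y(x_0, y) is a polynomial in y; find its integer roots y ∈ {−4, ..., 4}, then test f_x and f at those candidates.
  x = -4: f_y(-4, y) = -6*y**2 + 58*y - 95; no integer root y with |y| ≤ 4.
  x = -3: f_y(-3, y) = -6*y**2 + 54*y - 92; no integer root y with |y| ≤ 4.
  x = -2: f_y(-2, y) = -6*y**2 + 50*y - 87; no integer root y with |y| ≤ 4.
  x = -1: f_y(-1, y) = -6*y**2 + 46*y - 80; no integer root y with |y| ≤ 4.
  x = 0: f_y(0, y) = -6*y**2 + 42*y - 71; no integer root y with |y| ≤ 4.
  x = 1: f_y(1, y) = -6*y**2 + 38*y - 60; vanishes at y ∈ {3}. (1, 3): f_x = 0, f = 0 — SINGULAR.
  x = 2: f_y(2, y) = -6*y**2 + 34*y - 47; no integer root y with |y| ≤ 4.
  x = 3: f_y(3, y) = -6*y**2 + 30*y - 32; no integer root y with |y| ≤ 4.
  x = 4: f_y(4, y) = -6*y**2 + 26*y - 15; no integer root y with |y| ≤ 4.
Only singular point on the grid: (1, 3).
Classify: substitute x = 1 + u, y = 3 + v and expand: f = u**2*v - u**2 - 2*u*v**2 - 2*v**3 + v**2.
No constant or linear terms (consistent with a singular point). Quadratic part: -u**2 + v**2. Cubic part: u**2*v - 2*u*v**2 - 2*v**3.
The quadratic part v**2 - u**2 = (v − u)(v + u) splits into two distinct linear factors, so there are two distinct tangent lines y − 3 = ±(x − 1) — this is a node (ordinary double point).
Classification: node.


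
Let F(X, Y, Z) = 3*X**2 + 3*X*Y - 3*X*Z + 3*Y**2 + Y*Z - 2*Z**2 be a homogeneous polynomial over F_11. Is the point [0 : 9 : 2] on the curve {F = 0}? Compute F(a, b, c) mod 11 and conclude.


F(0,9,2) ≡ 0 (mod 11); P is on the curve.

Evaluate F(0, 9, 2) term-by-term (mod 11).
  3*X**2 ↦ 3·0·1·1 = 0
  3*X*Y ↦ 3·0·9·1 = 0
  -3*X*Z ↦ -3·0·1·2 = 0
  3*Y**2 ↦ 3·1·81·1 = 243
  Y*Z ↦ 1·1·9·2 = 18
  -2*Z**2 ↦ -2·1·1·4 = -8
Sum: F(0, 9, 2) = (0) + (0) + (0) + (243) + (18) + (-8) = 253.
Reducing mod 11: 253 ≡ 0 (mod 11).
Since F(a, b, c) ≡ 0 (mod 11), P lies on the curve.


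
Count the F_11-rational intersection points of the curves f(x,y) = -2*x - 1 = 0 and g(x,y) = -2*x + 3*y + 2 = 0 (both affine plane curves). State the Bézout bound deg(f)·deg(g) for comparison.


Common zeros: {(5, 10)}; count = 1; Bézout bound = 1.

deg(f) = 1, deg(g) = 1, so Bézout bound = 1.
Scan x ∈ F_11. For each x, list the y ∈ F_11 with f(x, y) ≡ 0 and those with g(x, y) ≡ 0 (mod 11); the common zeros in that column are the intersection.
  x = 0: f ≡ 0 at y ∈ ∅; g ≡ 0 at y ∈ {3}; common: ∅.
  x = 1: f ≡ 0 at y ∈ ∅; g ≡ 0 at y ∈ {0}; common: ∅.
  x = 2: f ≡ 0 at y ∈ ∅; g ≡ 0 at y ∈ {8}; common: ∅.
  x = 3: f ≡ 0 at y ∈ ∅; g ≡ 0 at y ∈ {5}; common: ∅.
  x = 4: f ≡ 0 at y ∈ ∅; g ≡ 0 at y ∈ {2}; common: ∅.
  x = 5: f ≡ 0 at y ∈ {0, 1, 2, 3, 4, 5, 6, 7, 8, 9, 10}; g ≡ 0 at y ∈ {10}; common: {10}.
  x = 6: f ≡ 0 at y ∈ ∅; g ≡ 0 at y ∈ {7}; common: ∅.
  x = 7: f ≡ 0 at y ∈ ∅; g ≡ 0 at y ∈ {4}; common: ∅.
  x = 8: f ≡ 0 at y ∈ ∅; g ≡ 0 at y ∈ {1}; common: ∅.
  x = 9: f ≡ 0 at y ∈ ∅; g ≡ 0 at y ∈ {9}; common: ∅.
  x = 10: f ≡ 0 at y ∈ ∅; g ≡ 0 at y ∈ {6}; common: ∅.
Collecting: common zeros = {(5, 10)}, so the count is 1.
Comparison with the Bézout bound: 1 ≤ 1 = deg(f)·deg(g), as expected for curves with no common component (the bound is attained).


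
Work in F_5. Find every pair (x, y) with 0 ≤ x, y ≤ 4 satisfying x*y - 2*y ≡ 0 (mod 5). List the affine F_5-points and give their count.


Affine F_5-points: {(0, 0), (1, 0), (2, 0), (2, 1), (2, 2), (2, 3), (2, 4), (3, 0), (4, 0)}; count = 9.

For each of the 25 pairs (x, y) ∈ F_5², evaluate f(x, y) mod 5. Record the zeros.
  x = 0: [0↦0, 1↦3, 2↦1, 3↦4, 4↦2]  zeros at y ∈ {0}
  x = 1: [0↦0, 1↦4, 2↦3, 3↦2, 4↦1]  zeros at y ∈ {0}
  x = 2: [0↦0, 1↦0, 2↦0, 3↦0, 4↦0]  zeros at y ∈ {0, 1, 2, 3, 4}
  x = 3: [0↦0, 1↦1, 2↦2, 3↦3, 4↦4]  zeros at y ∈ {0}
  x = 4: [0↦0, 1↦2, 2↦4, 3↦1, 4↦3]  zeros at y ∈ {0}
Collecting zeros: affine points = {(0, 0), (1, 0), (2, 0), (2, 1), (2, 2), (2, 3), (2, 4), (3, 0), (4, 0)}.
Total count |C(F_5)_aff| = 9.


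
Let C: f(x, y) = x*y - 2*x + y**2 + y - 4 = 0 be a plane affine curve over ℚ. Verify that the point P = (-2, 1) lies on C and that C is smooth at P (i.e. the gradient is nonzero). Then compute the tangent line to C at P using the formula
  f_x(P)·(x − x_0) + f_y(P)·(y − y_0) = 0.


Tangent line at P: -x + y - 3 = 0.

Step 1: f(-2, 1) = 0, so P lies on C.
Step 2: partial derivatives
  f_x(x, y) = y - 2, f_y(x, y) = x + 2*y + 1.
  f_x(P) = -1, f_y(P) = 1 (gradient nonzero, so P is smooth).
Step 3: tangent line at P: -1·(x − -2) + 1·(y − 1) = 0.
Expanding: -x + y - 3 = 0.


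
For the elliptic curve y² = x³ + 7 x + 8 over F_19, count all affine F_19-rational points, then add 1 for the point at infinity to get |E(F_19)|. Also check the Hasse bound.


Affine points = {(1, 4), (1, 15), (2, 7), (2, 12), (4, 9), (4, 10), (5, 4), (5, 15), (6, 0), (7, 1), (7, 18), (8, 5), (8, 14), (13, 4), (13, 15), (14, 0), (15, 7), (15, 12), (16, 6), (16, 13), (17, 9), (17, 10), (18, 0)}; affine count = 23; |E(F_19)| = 24.

Discriminant check: Δ ∝ 4a³ + 27b² = 4·7³ + 27·8² = 4·343 + 27·64 ≡ 3 (mod 19). Nonzero ⇒ E is nonsingular.
For each x ∈ F_19, compute rhs = x³ + 7·x + 8 mod 19, then count y ∈ F_19 with y² ≡ rhs.
  x = 0: rhs = 8, matching y values: none (0 points).
  x = 1: rhs = 16, matching y values: 4, 15 (2 points).
  x = 2: rhs = 11, matching y values: 7, 12 (2 points).
  x = 3: rhs = 18, matching y values: none (0 points).
  x = 4: rhs = 5, matching y values: 9, 10 (2 points).
  x = 5: rhs = 16, matching y values: 4, 15 (2 points).
  x = 6: rhs = 0, matching y values: 0 (1 points).
  x = 7: rhs = 1, matching y values: 1, 18 (2 points).
  x = 8: rhs = 6, matching y values: 5, 14 (2 points).
  x = 9: rhs = 2, matching y values: none (0 points).
  x = 10: rhs = 14, matching y values: none (0 points).
  x = 11: rhs = 10, matching y values: none (0 points).
  x = 12: rhs = 15, matching y values: none (0 points).
  x = 13: rhs = 16, matching y values: 4, 15 (2 points).
  x = 14: rhs = 0, matching y values: 0 (1 points).
  x = 15: rhs = 11, matching y values: 7, 12 (2 points).
  x = 16: rhs = 17, matching y values: 6, 13 (2 points).
  x = 17: rhs = 5, matching y values: 9, 10 (2 points).
  x = 18: rhs = 0, matching y values: 0 (1 points).
Total affine count: 23.
Full point count |E(F_19)| = 23 + 1 = 24.
Hasse bound: |24 − (19+1)| = |4| = 4 ≤ 2√19 ≈ 8.7178 ✓.


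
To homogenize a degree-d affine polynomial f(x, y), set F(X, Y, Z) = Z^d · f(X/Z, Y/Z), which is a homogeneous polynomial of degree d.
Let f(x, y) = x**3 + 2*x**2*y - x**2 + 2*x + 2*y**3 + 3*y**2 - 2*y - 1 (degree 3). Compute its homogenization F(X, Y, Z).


F(X, Y, Z) = X**3 + 2*X**2*Y - X**2*Z + 2*X*Z**2 + 2*Y**3 + 3*Y**2*Z - 2*Y*Z**2 - Z**3

deg(f) = 3.
Substitute x = X/Z, y = Y/Z into f, then multiply by Z^3.
  monomial 1·x^3·y^0 ↦ 1·X^3·Y^0·Z^0.
  monomial 2·x^2·y^1 ↦ 2·X^2·Y^1·Z^0.
  monomial -1·x^2·y^0 ↦ -1·X^2·Y^0·Z^1.
  monomial 2·x^1·y^0 ↦ 2·X^1·Y^0·Z^2.
  monomial 2·x^0·y^3 ↦ 2·X^0·Y^3·Z^0.
  monomial 3·x^0·y^2 ↦ 3·X^0·Y^2·Z^1.
  monomial -2·x^0·y^1 ↦ -2·X^0·Y^1·Z^2.
  monomial -1·x^0·y^0 ↦ -1·X^0·Y^0·Z^3.
Collecting: F(X, Y, Z) = X**3 + 2*X**2*Y - X**2*Z + 2*X*Z**2 + 2*Y**3 + 3*Y**2*Z - 2*Y*Z**2 - Z**3.


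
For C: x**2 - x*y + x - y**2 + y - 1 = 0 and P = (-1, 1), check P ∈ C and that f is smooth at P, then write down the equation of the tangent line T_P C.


Tangent line at P: -2*x - 2 = 0.

Step 1: f(-1, 1) = 0, so P lies on C.
Step 2: partial derivatives
  f_x(x, y) = 2*x - y + 1, f_y(x, y) = -x - 2*y + 1.
  f_x(P) = -2, f_y(P) = 0 (gradient nonzero, so P is smooth).
Step 3: tangent line at P: -2·(x − -1) + 0·(y − 1) = 0.
Expanding: -2*x - 2 = 0.


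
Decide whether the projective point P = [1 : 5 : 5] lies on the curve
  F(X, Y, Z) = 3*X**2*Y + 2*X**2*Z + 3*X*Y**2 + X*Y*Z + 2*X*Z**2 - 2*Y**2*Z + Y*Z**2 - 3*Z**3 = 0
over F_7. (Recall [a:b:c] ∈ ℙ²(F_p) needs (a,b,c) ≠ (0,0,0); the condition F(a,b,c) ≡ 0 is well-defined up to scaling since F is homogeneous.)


F(1,5,5) ≡ 4 (mod 7); P is NOT on the curve.

Evaluate F(1, 5, 5) term-by-term (mod 7).
  3*X**2*Y ↦ 3·1·5·1 = 15
  2*X**2*Z ↦ 2·1·1·5 = 10
  3*X*Y**2 ↦ 3·1·25·1 = 75
  X*Y*Z ↦ 1·1·5·5 = 25
  2*X*Z**2 ↦ 2·1·1·25 = 50
  -2*Y**2*Z ↦ -2·1·25·5 = -250
  Y*Z**2 ↦ 1·1·5·25 = 125
  -3*Z**3 ↦ -3·1·1·125 = -375
Sum: F(1, 5, 5) = (15) + (10) + (75) + (25) + (50) + (-250) + (125) + (-375) = -325.
Reducing mod 7: -325 ≡ 4 (mod 7).
Since F(a, b, c) ≡ 4 ≠ 0 (mod 7), P does NOT lie on the curve.


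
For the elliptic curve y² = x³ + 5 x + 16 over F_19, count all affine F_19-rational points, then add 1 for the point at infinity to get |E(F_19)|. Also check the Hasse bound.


Affine points = {(0, 4), (0, 15), (3, 1), (3, 18), (4, 9), (4, 10), (8, 6), (8, 13), (9, 7), (9, 12), (13, 6), (13, 13), (17, 6), (17, 13)}; affine count = 14; |E(F_19)| = 15.

Discriminant check: Δ ∝ 4a³ + 27b² = 4·5³ + 27·16² = 4·125 + 27·256 ≡ 2 (mod 19). Nonzero ⇒ E is nonsingular.
For each x ∈ F_19, compute rhs = x³ + 5·x + 16 mod 19, then count y ∈ F_19 with y² ≡ rhs.
  x = 0: rhs = 16, matching y values: 4, 15 (2 points).
  x = 1: rhs = 3, matching y values: none (0 points).
  x = 2: rhs = 15, matching y values: none (0 points).
  x = 3: rhs = 1, matching y values: 1, 18 (2 points).
  x = 4: rhs = 5, matching y values: 9, 10 (2 points).
  x = 5: rhs = 14, matching y values: none (0 points).
  x = 6: rhs = 15, matching y values: none (0 points).
  x = 7: rhs = 14, matching y values: none (0 points).
  x = 8: rhs = 17, matching y values: 6, 13 (2 points).
  x = 9: rhs = 11, matching y values: 7, 12 (2 points).
  x = 10: rhs = 2, matching y values: none (0 points).
  x = 11: rhs = 15, matching y values: none (0 points).
  x = 12: rhs = 18, matching y values: none (0 points).
  x = 13: rhs = 17, matching y values: 6, 13 (2 points).
  x = 14: rhs = 18, matching y values: none (0 points).
  x = 15: rhs = 8, matching y values: none (0 points).
  x = 16: rhs = 12, matching y values: none (0 points).
  x = 17: rhs = 17, matching y values: 6, 13 (2 points).
  x = 18: rhs = 10, matching y values: none (0 points).
Total affine count: 14.
Full point count |E(F_19)| = 14 + 1 = 15.
Hasse bound: |15 − (19+1)| = |-5| = 5 ≤ 2√19 ≈ 8.7178 ✓.


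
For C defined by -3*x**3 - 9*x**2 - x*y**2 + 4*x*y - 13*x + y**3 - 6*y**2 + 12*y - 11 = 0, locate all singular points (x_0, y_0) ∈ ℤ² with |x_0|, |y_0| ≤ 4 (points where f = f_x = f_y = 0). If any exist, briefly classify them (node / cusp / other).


Singular points: {(-1, 2)}; classification: cusp.

Compute partial derivatives:
  f_x = -9*x**2 - 18*x - y**2 + 4*y - 13.
  f_y = -2*x*y + 4*x + 3*y**2 - 12*y + 12.
Scan x_0 ∈ {−4, ..., 4}. For each x_0, f_y(x_0, y) is a polynomial in y; find its integer roots y ∈ {−4, ..., 4}, then test f_x and f at those candidates.
  x = -4: f_y(-4, y) = 3*y**2 - 4*y - 4; vanishes at y ∈ {2}. (-4, 2): f_x = -81 ≠ 0.
  x = -3: f_y(-3, y) = 3*y**2 - 6*y; vanishes at y ∈ {0, 2}. (-3, 0): f_x = -40 ≠ 0; (-3, 2): f_x = -36 ≠ 0.
  x = -2: f_y(-2, y) = 3*y**2 - 8*y + 4; vanishes at y ∈ {2}. (-2, 2): f_x = -9 ≠ 0.
  x = -1: f_y(-1, y) = 3*y**2 - 10*y + 8; vanishes at y ∈ {2}. (-1, 2): f_x = 0, f = 0 — SINGULAR.
  x = 0: f_y(0, y) = 3*y**2 - 12*y + 12; vanishes at y ∈ {2}. (0, 2): f_x = -9 ≠ 0.
  x = 1: f_y(1, y) = 3*y**2 - 14*y + 16; vanishes at y ∈ {2}. (1, 2): f_x = -36 ≠ 0.
  x = 2: f_y(2, y) = 3*y**2 - 16*y + 20; vanishes at y ∈ {2}. (2, 2): f_x = -81 ≠ 0.
  x = 3: f_y(3, y) = 3*y**2 - 18*y + 24; vanishes at y ∈ {2, 4}. (3, 2): f_x = -144 ≠ 0; (3, 4): f_x = -148 ≠ 0.
  x = 4: f_y(4, y) = 3*y**2 - 20*y + 28; vanishes at y ∈ {2}. (4, 2): f_x = -225 ≠ 0.
Only singular point on the grid: (-1, 2).
Classify: substitute x = -1 + u, y = 2 + v and expand: f = -3*u**3 - u*v**2 + v**3 + v**2.
No constant or linear terms (consistent with a singular point). Quadratic part: v**2. Cubic part: -3*u**3 - u*v**2 + v**3.
The quadratic part v**2 is a perfect square, so there is a single (double) tangent line v = 0, i.e. y = 2. Restricting the cubic part to that line (v = 0) leaves -3*u**3 ≠ 0, so f is not divisible by v and the branch is v² ≈ 3*u**3 to lowest order — this is a cusp.
Classification: cusp.


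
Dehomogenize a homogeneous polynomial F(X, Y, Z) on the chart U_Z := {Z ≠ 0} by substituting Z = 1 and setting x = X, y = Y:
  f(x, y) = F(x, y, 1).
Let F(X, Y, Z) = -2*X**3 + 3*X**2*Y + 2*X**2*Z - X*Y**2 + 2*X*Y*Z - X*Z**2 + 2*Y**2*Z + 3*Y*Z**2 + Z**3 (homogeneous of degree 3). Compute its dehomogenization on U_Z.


f(x, y) = -2*x**3 + 3*x**2*y + 2*x**2 - x*y**2 + 2*x*y - x + 2*y**2 + 3*y + 1

On U_Z we set Z = 1. Each monomial c·X^i·Y^j·Z^k in F becomes c·x^i·y^j·1^k = c·x^i·y^j.
Substituting Z = 1: F(X, Y, 1) = -2*x**3 + 3*x**2*y + 2*x**2 - x*y**2 + 2*x*y - x + 2*y**2 + 3*y + 1.
Note: deg(f) ≤ deg(F) = 3; strict inequality happens when F is divisible by Z (lost terms).


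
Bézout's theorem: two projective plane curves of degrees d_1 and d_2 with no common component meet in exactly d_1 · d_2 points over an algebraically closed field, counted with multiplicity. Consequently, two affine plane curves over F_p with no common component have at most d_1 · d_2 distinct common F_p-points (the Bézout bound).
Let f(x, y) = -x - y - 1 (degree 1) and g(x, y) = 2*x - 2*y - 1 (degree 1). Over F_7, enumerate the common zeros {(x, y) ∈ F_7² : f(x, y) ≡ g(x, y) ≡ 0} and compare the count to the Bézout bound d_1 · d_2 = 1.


Common zeros: {(5, 1)}; count = 1; Bézout bound = 1.

deg(f) = 1, deg(g) = 1, so Bézout bound = 1.
Scan x ∈ F_7. For each x, list the y ∈ F_7 with f(x, y) ≡ 0 and those with g(x, y) ≡ 0 (mod 7); the common zeros in that column are the intersection.
  x = 0: f ≡ 0 at y ∈ {6}; g ≡ 0 at y ∈ {3}; common: ∅.
  x = 1: f ≡ 0 at y ∈ {5}; g ≡ 0 at y ∈ {4}; common: ∅.
  x = 2: f ≡ 0 at y ∈ {4}; g ≡ 0 at y ∈ {5}; common: ∅.
  x = 3: f ≡ 0 at y ∈ {3}; g ≡ 0 at y ∈ {6}; common: ∅.
  x = 4: f ≡ 0 at y ∈ {2}; g ≡ 0 at y ∈ {0}; common: ∅.
  x = 5: f ≡ 0 at y ∈ {1}; g ≡ 0 at y ∈ {1}; common: {1}.
  x = 6: f ≡ 0 at y ∈ {0}; g ≡ 0 at y ∈ {2}; common: ∅.
Collecting: common zeros = {(5, 1)}, so the count is 1.
Comparison with the Bézout bound: 1 ≤ 1 = deg(f)·deg(g), as expected for curves with no common component (the bound is attained).


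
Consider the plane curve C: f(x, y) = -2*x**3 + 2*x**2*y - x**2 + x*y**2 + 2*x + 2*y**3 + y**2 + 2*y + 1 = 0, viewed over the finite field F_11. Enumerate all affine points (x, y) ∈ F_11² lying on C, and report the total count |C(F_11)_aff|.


Affine F_11-points: {(0, 5), (1, 0), (1, 4), (1, 6), (2, 1), (2, 2), (4, 3), (4, 4), (4, 7), (5, 0), (5, 3), (5, 5), (7, 10), (8, 2), (10, 0), (10, 3), (10, 8)}; count = 17.

For each of the 121 pairs (x, y) ∈ F_11², evaluate f(x, y) mod 11. Record the zeros.
  x = 0: [0↦1, 1↦6, 2↦3, 3↦4, 4↦10, 5↦0, 6↦8, 7↦2, 8↦5, 9↦7, 10↦9]  zeros at y ∈ {5}
  x = 1: [0↦0, 1↦8, 2↦10, 3↦7, 4↦0, 5↦1, 6↦0, 7↦9, 8↦7, 9↦6, 10↦7]  zeros at y ∈ {0, 4, 6}
  x = 2: [0↦7, 1↦0, 2↦0, 3↦8, 4↦3, 5↦8, 6↦2, 7↦8, 8↦5, 9↦5, 10↦9]  zeros at y ∈ {1, 2}
  x = 3: [0↦10, 1↦3, 2↦5, 3↦6, 4↦7, 5↦9, 6↦2, 7↦9, 8↦9, 9↦3, 10↦3]  zeros at y ∈ ∅
  x = 4: [0↦8, 1↦5, 2↦2, 3↦0, 4↦0, 5↦3, 6↦10, 7↦0, 8↦7, 9↦10, 10↦10]  zeros at y ∈ {3, 4, 7}
  x = 5: [0↦0, 1↦5, 2↦1, 3↦0, 4↦3, 5↦0, 6↦3, 7↦2, 8↦9, 9↦3, 10↦7]  zeros at y ∈ {0, 3, 5}
  x = 6: [0↦7, 1↦2, 2↦1, 3↦5, 4↦4, 5↦10, 6↦2, 7↦3, 8↦3, 9↦3, 10↦4]  zeros at y ∈ ∅
  x = 7: [0↦6, 1↦6, 2↦1, 3↦3, 4↦2, 5↦10, 6↦6, 7↦2, 8↦10, 9↦9, 10↦0]  zeros at y ∈ {10}
  x = 8: [0↦7, 1↦5, 2↦0, 3↦4, 4↦7, 5↦10, 6↦3, 7↦9, 8↦7, 9↦9, 10↦5]  zeros at y ∈ {2}
  x = 9: [0↦9, 1↦9, 2↦8, 3↦7, 4↦7, 5↦9, 6↦3, 7↦1, 8↦4, 9↦2, 10↦7]  zeros at y ∈ ∅
  x = 10: [0↦0, 1↦6, 2↦2, 3↦0, 4↦1, 5↦6, 6↦5, 7↦10, 8↦0, 9↦9, 10↦5]  zeros at y ∈ {0, 3, 8}
Collecting zeros: affine points = {(0, 5), (1, 0), (1, 4), (1, 6), (2, 1), (2, 2), (4, 3), (4, 4), (4, 7), (5, 0), (5, 3), (5, 5), (7, 10), (8, 2), (10, 0), (10, 3), (10, 8)}.
Total count |C(F_11)_aff| = 17.


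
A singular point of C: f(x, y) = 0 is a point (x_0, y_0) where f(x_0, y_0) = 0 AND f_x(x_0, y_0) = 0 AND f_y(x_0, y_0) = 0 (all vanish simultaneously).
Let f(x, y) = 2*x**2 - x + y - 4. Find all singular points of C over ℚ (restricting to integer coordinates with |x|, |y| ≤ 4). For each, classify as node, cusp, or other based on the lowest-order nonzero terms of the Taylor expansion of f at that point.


No singular points in the scanned grid; C is smooth there.

Compute partial derivatives:
  f_x = 4*x - 1.
  f_y = 1.
f_y = 1 is a nonzero constant, so f_y never vanishes: no point (x, y) can satisfy f = f_x = f_y = 0. In particular no (x, y) ∈ {−4, ..., 4}² is singular; the curve is smooth.


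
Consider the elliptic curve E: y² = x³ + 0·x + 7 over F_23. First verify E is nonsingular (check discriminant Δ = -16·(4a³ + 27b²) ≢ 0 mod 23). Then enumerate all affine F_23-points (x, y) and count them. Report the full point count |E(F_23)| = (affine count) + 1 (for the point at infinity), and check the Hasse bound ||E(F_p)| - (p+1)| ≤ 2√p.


Affine points = {(1, 10), (1, 13), (4, 5), (4, 18), (6, 4), (6, 19), (8, 6), (8, 17), (9, 0), (10, 8), (10, 15), (11, 2), (11, 21), (15, 1), (15, 22), (16, 3), (16, 20), (19, 9), (19, 14), (20, 7), (20, 16), (22, 11), (22, 12)}; affine count = 23; |E(F_23)| = 24.

Discriminant check: Δ ∝ 4a³ + 27b² = 4·0³ + 27·7² = 4·0 + 27·49 ≡ 12 (mod 23). Nonzero ⇒ E is nonsingular.
For each x ∈ F_23, compute rhs = x³ + 0·x + 7 mod 23, then count y ∈ F_23 with y² ≡ rhs.
  x = 0: rhs = 7, matching y values: none (0 points).
  x = 1: rhs = 8, matching y values: 10, 13 (2 points).
  x = 2: rhs = 15, matching y values: none (0 points).
  x = 3: rhs = 11, matching y values: none (0 points).
  x = 4: rhs = 2, matching y values: 5, 18 (2 points).
  x = 5: rhs = 17, matching y values: none (0 points).
  x = 6: rhs = 16, matching y values: 4, 19 (2 points).
  x = 7: rhs = 5, matching y values: none (0 points).
  x = 8: rhs = 13, matching y values: 6, 17 (2 points).
  x = 9: rhs = 0, matching y values: 0 (1 points).
  x = 10: rhs = 18, matching y values: 8, 15 (2 points).
  x = 11: rhs = 4, matching y values: 2, 21 (2 points).
  x = 12: rhs = 10, matching y values: none (0 points).
  x = 13: rhs = 19, matching y values: none (0 points).
  x = 14: rhs = 14, matching y values: none (0 points).
  x = 15: rhs = 1, matching y values: 1, 22 (2 points).
  x = 16: rhs = 9, matching y values: 3, 20 (2 points).
  x = 17: rhs = 21, matching y values: none (0 points).
  x = 18: rhs = 20, matching y values: none (0 points).
  x = 19: rhs = 12, matching y values: 9, 14 (2 points).
  x = 20: rhs = 3, matching y values: 7, 16 (2 points).
  x = 21: rhs = 22, matching y values: none (0 points).
  x = 22: rhs = 6, matching y values: 11, 12 (2 points).
Total affine count: 23.
Full point count |E(F_23)| = 23 + 1 = 24.
Hasse bound: |24 − (23+1)| = |0| = 0 ≤ 2√23 ≈ 9.5917 ✓.


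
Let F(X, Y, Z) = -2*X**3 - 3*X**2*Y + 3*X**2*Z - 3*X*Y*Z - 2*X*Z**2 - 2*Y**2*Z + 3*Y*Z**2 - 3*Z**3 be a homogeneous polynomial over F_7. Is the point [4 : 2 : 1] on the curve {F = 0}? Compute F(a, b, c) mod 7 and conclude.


F(4,2,1) ≡ 4 (mod 7); P is NOT on the curve.

Evaluate F(4, 2, 1) term-by-term (mod 7).
  -2*X**3 ↦ -2·64·1·1 = -128
  -3*X**2*Y ↦ -3·16·2·1 = -96
  3*X**2*Z ↦ 3·16·1·1 = 48
  -3*X*Y*Z ↦ -3·4·2·1 = -24
  -2*X*Z**2 ↦ -2·4·1·1 = -8
  -2*Y**2*Z ↦ -2·1·4·1 = -8
  3*Y*Z**2 ↦ 3·1·2·1 = 6
  -3*Z**3 ↦ -3·1·1·1 = -3
Sum: F(4, 2, 1) = (-128) + (-96) + (48) + (-24) + (-8) + (-8) + (6) + (-3) = -213.
Reducing mod 7: -213 ≡ 4 (mod 7).
Since F(a, b, c) ≡ 4 ≠ 0 (mod 7), P does NOT lie on the curve.


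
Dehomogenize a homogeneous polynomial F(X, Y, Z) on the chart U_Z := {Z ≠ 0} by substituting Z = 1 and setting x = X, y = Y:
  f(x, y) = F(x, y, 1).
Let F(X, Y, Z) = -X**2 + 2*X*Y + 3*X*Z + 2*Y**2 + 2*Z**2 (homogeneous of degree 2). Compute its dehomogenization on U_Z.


f(x, y) = -x**2 + 2*x*y + 3*x + 2*y**2 + 2

On U_Z we set Z = 1. Each monomial c·X^i·Y^j·Z^k in F becomes c·x^i·y^j·1^k = c·x^i·y^j.
Substituting Z = 1: F(X, Y, 1) = -x**2 + 2*x*y + 3*x + 2*y**2 + 2.
Note: deg(f) ≤ deg(F) = 2; strict inequality happens when F is divisible by Z (lost terms).


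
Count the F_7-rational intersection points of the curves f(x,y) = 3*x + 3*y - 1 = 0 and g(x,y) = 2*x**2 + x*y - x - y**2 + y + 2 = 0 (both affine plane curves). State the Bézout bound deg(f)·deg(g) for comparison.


Common zeros: {(3, 2)}; count = 1; Bézout bound = 2.

deg(f) = 1, deg(g) = 2, so Bézout bound = 2.
Scan x ∈ F_7. For each x, list the y ∈ F_7 with f(x, y) ≡ 0 and those with g(x, y) ≡ 0 (mod 7); the common zeros in that column are the intersection.
  x = 0: f ≡ 0 at y ∈ {5}; g ≡ 0 at y ∈ {2, 6}; common: ∅.
  x = 1: f ≡ 0 at y ∈ {4}; g ≡ 0 at y ∈ {3, 6}; common: ∅.
  x = 2: f ≡ 0 at y ∈ {3}; g ≡ 0 at y ∈ ∅; common: ∅.
  x = 3: f ≡ 0 at y ∈ {2}; g ≡ 0 at y ∈ {2}; common: {2}.
  x = 4: f ≡ 0 at y ∈ {1}; g ≡ 0 at y ∈ ∅; common: ∅.
  x = 5: f ≡ 0 at y ∈ {0}; g ≡ 0 at y ∈ {3}; common: ∅.
  x = 6: f ≡ 0 at y ∈ {6}; g ≡ 0 at y ∈ ∅; common: ∅.
Collecting: common zeros = {(3, 2)}, so the count is 1.
Comparison with the Bézout bound: 1 ≤ 2 = deg(f)·deg(g), as expected for curves with no common component (the affine F_7-count falls short of the bound because intersections may lie at infinity, over extension fields, or carry multiplicity).


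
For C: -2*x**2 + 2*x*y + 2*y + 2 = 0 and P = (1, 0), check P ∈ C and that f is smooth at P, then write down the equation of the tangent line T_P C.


Tangent line at P: -4*x + 4*y + 4 = 0.

Step 1: f(1, 0) = 0, so P lies on C.
Step 2: partial derivatives
  f_x(x, y) = -4*x + 2*y, f_y(x, y) = 2*x + 2.
  f_x(P) = -4, f_y(P) = 4 (gradient nonzero, so P is smooth).
Step 3: tangent line at P: -4·(x − 1) + 4·(y − 0) = 0.
Expanding: -4*x + 4*y + 4 = 0.


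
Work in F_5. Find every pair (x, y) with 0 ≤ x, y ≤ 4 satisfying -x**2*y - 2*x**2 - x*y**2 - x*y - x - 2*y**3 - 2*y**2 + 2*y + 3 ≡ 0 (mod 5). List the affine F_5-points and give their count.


Affine F_5-points: {(1, 0), (1, 1), (2, 4), (3, 1), (4, 3)}; count = 5.

For each of the 25 pairs (x, y) ∈ F_5², evaluate f(x, y) mod 5. Record the zeros.
  x = 0: [0↦3, 1↦1, 2↦3, 3↦2, 4↦1]  zeros at y ∈ ∅
  x = 1: [0↦0, 1↦0, 2↦2, 3↦4, 4↦4]  zeros at y ∈ {0, 1}
  x = 2: [0↦3, 1↦3, 2↦3, 3↦1, 4↦0]  zeros at y ∈ {4}
  x = 3: [0↦2, 1↦0, 2↦1, 3↦3, 4↦4]  zeros at y ∈ {1}
  x = 4: [0↦2, 1↦1, 2↦1, 3↦0, 4↦1]  zeros at y ∈ {3}
Collecting zeros: affine points = {(1, 0), (1, 1), (2, 4), (3, 1), (4, 3)}.
Total count |C(F_5)_aff| = 5.


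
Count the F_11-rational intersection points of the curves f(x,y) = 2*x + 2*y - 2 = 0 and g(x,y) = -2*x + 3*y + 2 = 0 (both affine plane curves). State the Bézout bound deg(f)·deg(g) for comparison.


Common zeros: {(1, 0)}; count = 1; Bézout bound = 1.

deg(f) = 1, deg(g) = 1, so Bézout bound = 1.
Scan x ∈ F_11. For each x, list the y ∈ F_11 with f(x, y) ≡ 0 and those with g(x, y) ≡ 0 (mod 11); the common zeros in that column are the intersection.
  x = 0: f ≡ 0 at y ∈ {1}; g ≡ 0 at y ∈ {3}; common: ∅.
  x = 1: f ≡ 0 at y ∈ {0}; g ≡ 0 at y ∈ {0}; common: {0}.
  x = 2: f ≡ 0 at y ∈ {10}; g ≡ 0 at y ∈ {8}; common: ∅.
  x = 3: f ≡ 0 at y ∈ {9}; g ≡ 0 at y ∈ {5}; common: ∅.
  x = 4: f ≡ 0 at y ∈ {8}; g ≡ 0 at y ∈ {2}; common: ∅.
  x = 5: f ≡ 0 at y ∈ {7}; g ≡ 0 at y ∈ {10}; common: ∅.
  x = 6: f ≡ 0 at y ∈ {6}; g ≡ 0 at y ∈ {7}; common: ∅.
  x = 7: f ≡ 0 at y ∈ {5}; g ≡ 0 at y ∈ {4}; common: ∅.
  x = 8: f ≡ 0 at y ∈ {4}; g ≡ 0 at y ∈ {1}; common: ∅.
  x = 9: f ≡ 0 at y ∈ {3}; g ≡ 0 at y ∈ {9}; common: ∅.
  x = 10: f ≡ 0 at y ∈ {2}; g ≡ 0 at y ∈ {6}; common: ∅.
Collecting: common zeros = {(1, 0)}, so the count is 1.
Comparison with the Bézout bound: 1 ≤ 1 = deg(f)·deg(g), as expected for curves with no common component (the bound is attained).


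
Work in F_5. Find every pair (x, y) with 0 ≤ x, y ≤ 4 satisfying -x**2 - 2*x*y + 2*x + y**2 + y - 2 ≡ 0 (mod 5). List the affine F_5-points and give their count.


Affine F_5-points: {(0, 1), (0, 3), (1, 3), (3, 0), (4, 0), (4, 2)}; count = 6.

For each of the 25 pairs (x, y) ∈ F_5², evaluate f(x, y) mod 5. Record the zeros.
  x = 0: [0↦3, 1↦0, 2↦4, 3↦0, 4↦3]  zeros at y ∈ {1, 3}
  x = 1: [0↦4, 1↦4, 2↦1, 3↦0, 4↦1]  zeros at y ∈ {3}
  x = 2: [0↦3, 1↦1, 2↦1, 3↦3, 4↦2]  zeros at y ∈ ∅
  x = 3: [0↦0, 1↦1, 2↦4, 3↦4, 4↦1]  zeros at y ∈ {0}
  x = 4: [0↦0, 1↦4, 2↦0, 3↦3, 4↦3]  zeros at y ∈ {0, 2}
Collecting zeros: affine points = {(0, 1), (0, 3), (1, 3), (3, 0), (4, 0), (4, 2)}.
Total count |C(F_5)_aff| = 6.


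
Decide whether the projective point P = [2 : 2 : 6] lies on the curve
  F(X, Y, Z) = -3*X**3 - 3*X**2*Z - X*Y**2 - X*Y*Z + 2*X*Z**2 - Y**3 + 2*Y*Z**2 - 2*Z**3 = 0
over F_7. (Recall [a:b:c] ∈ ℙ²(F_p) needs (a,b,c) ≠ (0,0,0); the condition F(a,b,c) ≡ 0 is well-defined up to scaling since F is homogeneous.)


F(2,2,6) ≡ 0 (mod 7); P is on the curve.

Evaluate F(2, 2, 6) term-by-term (mod 7).
  -3*X**3 ↦ -3·8·1·1 = -24
  -3*X**2*Z ↦ -3·4·1·6 = -72
  -X*Y**2 ↦ -1·2·4·1 = -8
  -X*Y*Z ↦ -1·2·2·6 = -24
  2*X*Z**2 ↦ 2·2·1·36 = 144
  -Y**3 ↦ -1·1·8·1 = -8
  2*Y*Z**2 ↦ 2·1·2·36 = 144
  -2*Z**3 ↦ -2·1·1·216 = -432
Sum: F(2, 2, 6) = (-24) + (-72) + (-8) + (-24) + (144) + (-8) + (144) + (-432) = -280.
Reducing mod 7: -280 ≡ 0 (mod 7).
Since F(a, b, c) ≡ 0 (mod 7), P lies on the curve.


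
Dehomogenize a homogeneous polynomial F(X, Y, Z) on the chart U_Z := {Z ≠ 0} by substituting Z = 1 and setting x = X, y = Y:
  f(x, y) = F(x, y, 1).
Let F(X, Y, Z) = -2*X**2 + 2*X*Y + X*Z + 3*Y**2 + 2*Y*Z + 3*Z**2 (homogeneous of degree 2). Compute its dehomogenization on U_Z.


f(x, y) = -2*x**2 + 2*x*y + x + 3*y**2 + 2*y + 3

On U_Z we set Z = 1. Each monomial c·X^i·Y^j·Z^k in F becomes c·x^i·y^j·1^k = c·x^i·y^j.
Substituting Z = 1: F(X, Y, 1) = -2*x**2 + 2*x*y + x + 3*y**2 + 2*y + 3.
Note: deg(f) ≤ deg(F) = 2; strict inequality happens when F is divisible by Z (lost terms).
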